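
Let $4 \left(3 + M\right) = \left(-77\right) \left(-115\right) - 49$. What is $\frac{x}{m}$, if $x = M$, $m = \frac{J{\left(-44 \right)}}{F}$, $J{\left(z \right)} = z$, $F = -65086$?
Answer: $\frac{143091571}{44} \approx 3.2521 \cdot 10^{6}$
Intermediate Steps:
$m = \frac{22}{32543}$ ($m = - \frac{44}{-65086} = \left(-44\right) \left(- \frac{1}{65086}\right) = \frac{22}{32543} \approx 0.00067603$)
$M = \frac{4397}{2}$ ($M = -3 + \frac{\left(-77\right) \left(-115\right) - 49}{4} = -3 + \frac{8855 - 49}{4} = -3 + \frac{1}{4} \cdot 8806 = -3 + \frac{4403}{2} = \frac{4397}{2} \approx 2198.5$)
$x = \frac{4397}{2} \approx 2198.5$
$\frac{x}{m} = \frac{4397}{2 \cdot \frac{22}{32543}} = \frac{4397}{2} \cdot \frac{32543}{22} = \frac{143091571}{44}$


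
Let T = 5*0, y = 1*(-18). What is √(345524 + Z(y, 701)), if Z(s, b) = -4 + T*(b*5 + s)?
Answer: 4*√21595 ≈ 587.81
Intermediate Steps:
y = -18
T = 0
Z(s, b) = -4 (Z(s, b) = -4 + 0*(b*5 + s) = -4 + 0*(5*b + s) = -4 + 0*(s + 5*b) = -4 + 0 = -4)
√(345524 + Z(y, 701)) = √(345524 - 4) = √345520 = 4*√21595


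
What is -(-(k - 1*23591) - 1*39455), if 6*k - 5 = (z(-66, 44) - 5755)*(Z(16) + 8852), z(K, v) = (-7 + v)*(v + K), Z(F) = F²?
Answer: -59735263/6 ≈ -9.9559e+6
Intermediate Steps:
z(K, v) = (-7 + v)*(K + v)
k = -59830447/6 (k = ⅚ + (((44² - 7*(-66) - 7*44 - 66*44) - 5755)*(16² + 8852))/6 = ⅚ + (((1936 + 462 - 308 - 2904) - 5755)*(256 + 8852))/6 = ⅚ + ((-814 - 5755)*9108)/6 = ⅚ + (-6569*9108)/6 = ⅚ + (⅙)*(-59830452) = ⅚ - 9971742 = -59830447/6 ≈ -9.9717e+6)
-(-(k - 1*23591) - 1*39455) = -(-(-59830447/6 - 1*23591) - 1*39455) = -(-(-59830447/6 - 23591) - 39455) = -(-1*(-59971993/6) - 39455) = -(59971993/6 - 39455) = -1*59735263/6 = -59735263/6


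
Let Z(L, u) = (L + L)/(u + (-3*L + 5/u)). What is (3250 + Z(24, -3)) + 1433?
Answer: 538473/115 ≈ 4682.4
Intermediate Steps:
Z(L, u) = 2*L/(u - 3*L + 5/u) (Z(L, u) = (2*L)/(u - 3*L + 5/u) = 2*L/(u - 3*L + 5/u))
(3250 + Z(24, -3)) + 1433 = (3250 + 2*24*(-3)/(5 + (-3)² - 3*24*(-3))) + 1433 = (3250 + 2*24*(-3)/(5 + 9 + 216)) + 1433 = (3250 + 2*24*(-3)/230) + 1433 = (3250 + 2*24*(-3)*(1/230)) + 1433 = (3250 - 72/115) + 1433 = 373678/115 + 1433 = 538473/115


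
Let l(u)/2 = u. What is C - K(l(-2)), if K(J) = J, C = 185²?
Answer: 34229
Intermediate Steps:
C = 34225
l(u) = 2*u
C - K(l(-2)) = 34225 - 2*(-2) = 34225 - 1*(-4) = 34225 + 4 = 34229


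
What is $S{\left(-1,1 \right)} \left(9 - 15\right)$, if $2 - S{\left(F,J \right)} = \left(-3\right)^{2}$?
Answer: $42$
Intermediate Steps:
$S{\left(F,J \right)} = -7$ ($S{\left(F,J \right)} = 2 - \left(-3\right)^{2} = 2 - 9 = -7$)
$S{\left(-1,1 \right)} \left(9 - 15\right) = - 7 \left(9 - 15\right) = \left(-7\right) \left(-6\right) = 42$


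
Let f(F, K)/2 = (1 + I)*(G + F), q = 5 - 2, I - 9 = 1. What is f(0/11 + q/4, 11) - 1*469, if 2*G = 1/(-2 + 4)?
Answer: -447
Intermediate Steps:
I = 10 (I = 9 + 1 = 10)
q = 3
G = ¼ (G = 1/(2*(-2 + 4)) = (½)/2 = (½)*(½) = ¼ ≈ 0.25000)
f(F, K) = 11/2 + 22*F (f(F, K) = 2*((1 + 10)*(¼ + F)) = 2*(11*(¼ + F)) = 2*(11/4 + 11*F) = 11/2 + 22*F)
f(0/11 + q/4, 11) - 1*469 = (11/2 + 22*(0/11 + 3/4)) - 1*469 = (11/2 + 22*(0*(1/11) + 3*(¼))) - 469 = (11/2 + 22*(0 + ¾)) - 469 = (11/2 + 22*(¾)) - 469 = (11/2 + 33/2) - 469 = 22 - 469 = -447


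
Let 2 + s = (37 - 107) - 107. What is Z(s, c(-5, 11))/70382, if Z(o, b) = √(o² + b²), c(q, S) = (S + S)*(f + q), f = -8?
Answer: √113837/70382 ≈ 0.0047938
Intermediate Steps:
c(q, S) = 2*S*(-8 + q) (c(q, S) = (S + S)*(-8 + q) = (2*S)*(-8 + q) = 2*S*(-8 + q))
s = -179 (s = -2 + ((37 - 107) - 107) = -2 + (-70 - 107) = -2 - 177 = -179)
Z(o, b) = √(b² + o²)
Z(s, c(-5, 11))/70382 = √((2*11*(-8 - 5))² + (-179)²)/70382 = √((2*11*(-13))² + 32041)*(1/70382) = √((-286)² + 32041)*(1/70382) = √(81796 + 32041)*(1/70382) = √113837*(1/70382) = √113837/70382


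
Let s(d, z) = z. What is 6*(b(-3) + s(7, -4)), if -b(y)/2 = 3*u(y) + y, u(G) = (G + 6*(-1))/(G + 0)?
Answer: -96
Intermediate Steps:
u(G) = (-6 + G)/G (u(G) = (G - 6)/G = (-6 + G)/G)
b(y) = -2*y - 6*(-6 + y)/y (b(y) = -2*(3*((-6 + y)/y) + y) = -2*(3*(-6 + y)/y + y) = -2*(y + 3*(-6 + y)/y) = -2*y - 6*(-6 + y)/y)
6*(b(-3) + s(7, -4)) = 6*((-6 - 2*(-3) + 36/(-3)) - 4) = 6*((-6 + 6 + 36*(-⅓)) - 4) = 6*((-6 + 6 - 12) - 4) = 6*(-12 - 4) = 6*(-16) = -96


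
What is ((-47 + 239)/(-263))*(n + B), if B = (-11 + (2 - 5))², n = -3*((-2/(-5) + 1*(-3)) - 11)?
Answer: -227328/1315 ≈ -172.87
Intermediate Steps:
n = 204/5 (n = -3*((-2*(-⅕) - 3) - 11) = -3*((⅖ - 3) - 11) = -3*(-13/5 - 11) = -3*(-68/5) = 204/5 ≈ 40.800)
B = 196 (B = (-11 - 3)² = (-14)² = 196)
((-47 + 239)/(-263))*(n + B) = ((-47 + 239)/(-263))*(204/5 + 196) = (192*(-1/263))*(1184/5) = -192/263*1184/5 = -227328/1315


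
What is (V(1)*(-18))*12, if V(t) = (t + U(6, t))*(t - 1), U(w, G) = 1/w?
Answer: 0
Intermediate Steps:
V(t) = (-1 + t)*(1/6 + t) (V(t) = (t + 1/6)*(t - 1) = (t + 1/6)*(-1 + t) = (1/6 + t)*(-1 + t) = (-1 + t)*(1/6 + t))
(V(1)*(-18))*12 = ((-1/6 + 1**2 - 5/6*1)*(-18))*12 = ((-1/6 + 1 - 5/6)*(-18))*12 = (0*(-18))*12 = 0*12 = 0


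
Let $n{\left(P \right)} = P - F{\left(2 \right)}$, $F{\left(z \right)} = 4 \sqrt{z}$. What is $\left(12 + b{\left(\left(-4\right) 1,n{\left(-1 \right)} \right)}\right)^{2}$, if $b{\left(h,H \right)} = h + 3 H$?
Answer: $313 - 120 \sqrt{2} \approx 143.29$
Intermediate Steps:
$n{\left(P \right)} = P - 4 \sqrt{2}$
$\left(12 + b{\left(\left(-4\right) 1,n{\left(-1 \right)} \right)}\right)^{2} = \left(12 + \left(\left(-4\right) 1 + 3 \left(-1 - 4 \sqrt{2}\right)\right)\right)^{2} = \left(12 - \left(7 + 12 \sqrt{2}\right)\right)^{2} = \left(5 - 12 \sqrt{2}\right)^{2}$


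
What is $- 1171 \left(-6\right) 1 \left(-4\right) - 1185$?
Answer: $-29289$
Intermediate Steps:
$- 1171 \left(-6\right) 1 \left(-4\right) - 1185 = - 1171 \left(\left(-6\right) \left(-4\right)\right) - 1185 = \left(-1171\right) 24 - 1185 = -28104 - 1185 = -29289$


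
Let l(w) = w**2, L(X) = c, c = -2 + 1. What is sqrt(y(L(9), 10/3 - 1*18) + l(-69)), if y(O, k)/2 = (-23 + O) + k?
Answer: sqrt(42153)/3 ≈ 68.437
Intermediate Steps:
c = -1
L(X) = -1
y(O, k) = -46 + 2*O + 2*k (y(O, k) = 2*((-23 + O) + k) = 2*(-23 + O + k) = -46 + 2*O + 2*k)
sqrt(y(L(9), 10/3 - 1*18) + l(-69)) = sqrt((-46 + 2*(-1) + 2*(10/3 - 1*18)) + (-69)**2) = sqrt((-46 - 2 + 2*(10*(1/3) - 18)) + 4761) = sqrt((-46 - 2 + 2*(10/3 - 18)) + 4761) = sqrt((-46 - 2 + 2*(-44/3)) + 4761) = sqrt((-46 - 2 - 88/3) + 4761) = sqrt(-232/3 + 4761) = sqrt(14051/3) = sqrt(42153)/3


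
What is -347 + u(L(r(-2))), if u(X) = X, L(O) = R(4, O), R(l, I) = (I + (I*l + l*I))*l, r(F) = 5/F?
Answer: -437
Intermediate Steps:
R(l, I) = l*(I + 2*I*l) (R(l, I) = (I + (I*l + I*l))*l = (I + 2*I*l)*l = l*(I + 2*I*l))
L(O) = 36*O (L(O) = O*4*(1 + 2*4) = O*4*(1 + 8) = O*4*9 = 36*O)
-347 + u(L(r(-2))) = -347 + 36*(5/(-2)) = -347 + 36*(5*(-1/2)) = -347 + 36*(-5/2) = -347 - 90 = -437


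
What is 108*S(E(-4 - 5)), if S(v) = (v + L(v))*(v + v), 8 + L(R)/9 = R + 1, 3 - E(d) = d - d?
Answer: -21384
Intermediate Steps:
E(d) = 3 (E(d) = 3 - (d - d) = 3 - 1*0 = 3 + 0 = 3)
L(R) = -63 + 9*R (L(R) = -72 + 9*(R + 1) = -72 + 9*(1 + R) = -72 + (9 + 9*R) = -63 + 9*R)
S(v) = 2*v*(-63 + 10*v) (S(v) = (v + (-63 + 9*v))*(v + v) = (-63 + 10*v)*(2*v) = 2*v*(-63 + 10*v))
108*S(E(-4 - 5)) = 108*(2*3*(-63 + 10*3)) = 108*(2*3*(-63 + 30)) = 108*(2*3*(-33)) = 108*(-198) = -21384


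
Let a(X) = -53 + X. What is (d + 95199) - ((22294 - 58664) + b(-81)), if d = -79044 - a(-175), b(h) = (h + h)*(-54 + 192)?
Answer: 75109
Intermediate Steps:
b(h) = 276*h (b(h) = (2*h)*138 = 276*h)
d = -78816 (d = -79044 - (-53 - 175) = -79044 - 1*(-228) = -79044 + 228 = -78816)
(d + 95199) - ((22294 - 58664) + b(-81)) = (-78816 + 95199) - ((22294 - 58664) + 276*(-81)) = 16383 - (-36370 - 22356) = 16383 - 1*(-58726) = 16383 + 58726 = 75109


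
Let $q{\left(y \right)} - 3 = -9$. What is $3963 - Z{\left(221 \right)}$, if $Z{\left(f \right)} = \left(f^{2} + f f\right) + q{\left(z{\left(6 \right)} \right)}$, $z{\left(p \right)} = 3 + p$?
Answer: $-93713$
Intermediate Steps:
$q{\left(y \right)} = -6$ ($q{\left(y \right)} = 3 - 9 = -6$)
$Z{\left(f \right)} = -6 + 2 f^{2}$ ($Z{\left(f \right)} = \left(f^{2} + f f\right) - 6 = \left(f^{2} + f^{2}\right) - 6 = 2 f^{2} - 6 = -6 + 2 f^{2}$)
$3963 - Z{\left(221 \right)} = 3963 - \left(-6 + 2 \cdot 221^{2}\right) = 3963 - \left(-6 + 2 \cdot 48841\right) = 3963 - \left(-6 + 97682\right) = 3963 - 97676 = -93713$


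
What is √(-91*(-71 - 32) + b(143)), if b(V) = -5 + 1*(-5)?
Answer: √9363 ≈ 96.763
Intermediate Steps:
b(V) = -10 (b(V) = -5 - 5 = -10)
√(-91*(-71 - 32) + b(143)) = √(-91*(-71 - 32) - 10) = √(-91*(-103) - 10) = √(9373 - 10) = √9363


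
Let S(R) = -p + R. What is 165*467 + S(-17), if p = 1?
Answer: 77037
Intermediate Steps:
S(R) = -1 + R (S(R) = -1*1 + R = -1 + R)
165*467 + S(-17) = 165*467 + (-1 - 17) = 77055 - 18 = 77037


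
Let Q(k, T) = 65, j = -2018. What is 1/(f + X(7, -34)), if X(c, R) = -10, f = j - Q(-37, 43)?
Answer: -1/2093 ≈ -0.00047778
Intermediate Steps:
f = -2083 (f = -2018 - 1*65 = -2018 - 65 = -2083)
1/(f + X(7, -34)) = 1/(-2083 - 10) = 1/(-2093) = -1/2093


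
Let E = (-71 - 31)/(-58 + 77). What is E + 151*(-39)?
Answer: -111993/19 ≈ -5894.4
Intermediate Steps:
E = -102/19 ≈ -5.3684
E + 151*(-39) = -102/19 + 151*(-39) = -102/19 - 5889 = -111993/19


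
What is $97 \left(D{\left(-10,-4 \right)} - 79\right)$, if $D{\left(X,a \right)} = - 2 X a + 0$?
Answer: $-15423$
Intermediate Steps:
$D{\left(X,a \right)} = - 2 X a$ ($D{\left(X,a \right)} = - 2 X a + 0 = - 2 X a$)
$97 \left(D{\left(-10,-4 \right)} - 79\right) = 97 \left(\left(-2\right) \left(-10\right) \left(-4\right) - 79\right) = 97 \left(-80 - 79\right) = 97 \left(-159\right) = -15423$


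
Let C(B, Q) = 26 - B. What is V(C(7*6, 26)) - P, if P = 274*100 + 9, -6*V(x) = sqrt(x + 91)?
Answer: -27409 - 5*sqrt(3)/6 ≈ -27410.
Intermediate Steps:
V(x) = -sqrt(91 + x)/6 (V(x) = -sqrt(x + 91)/6 = -sqrt(91 + x)/6)
P = 27409 (P = 27400 + 9 = 27409)
V(C(7*6, 26)) - P = -sqrt(91 + (26 - 7*6))/6 - 1*27409 = -sqrt(91 + (26 - 1*42))/6 - 27409 = -sqrt(91 + (26 - 42))/6 - 27409 = -sqrt(91 - 16)/6 - 27409 = -5*sqrt(3)/6 - 27409 = -27409 - 5*sqrt(3)/6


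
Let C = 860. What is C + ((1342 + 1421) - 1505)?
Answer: 2118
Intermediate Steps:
C + ((1342 + 1421) - 1505) = 860 + ((1342 + 1421) - 1505) = 860 + (2763 - 1505) = 860 + 1258 = 2118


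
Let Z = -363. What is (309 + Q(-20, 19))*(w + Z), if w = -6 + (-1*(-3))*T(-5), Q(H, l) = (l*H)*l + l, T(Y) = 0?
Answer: 2543148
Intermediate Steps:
Q(H, l) = l + H*l² (Q(H, l) = (H*l)*l + l = H*l² + l = l + H*l²)
w = -6 (w = -6 - 1*(-3)*0 = -6 + 3*0 = -6 + 0 = -6)
(309 + Q(-20, 19))*(w + Z) = (309 + 19*(1 - 20*19))*(-6 - 363) = (309 + 19*(1 - 380))*(-369) = (309 + 19*(-379))*(-369) = (309 - 7201)*(-369) = -6892*(-369) = 2543148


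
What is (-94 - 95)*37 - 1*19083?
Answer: -26076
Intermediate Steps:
(-94 - 95)*37 - 1*19083 = -189*37 - 19083 = -6993 - 19083 = -26076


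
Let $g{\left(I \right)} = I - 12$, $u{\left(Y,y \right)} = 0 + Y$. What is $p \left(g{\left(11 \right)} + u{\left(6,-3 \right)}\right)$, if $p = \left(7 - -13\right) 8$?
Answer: $800$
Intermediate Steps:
$u{\left(Y,y \right)} = Y$
$g{\left(I \right)} = -12 + I$ ($g{\left(I \right)} = I - 12 = -12 + I$)
$p = 160$ ($p = \left(7 + 13\right) 8 = 20 \cdot 8 = 160$)
$p \left(g{\left(11 \right)} + u{\left(6,-3 \right)}\right) = 160 \left(\left(-12 + 11\right) + 6\right) = 160 \left(-1 + 6\right) = 160 \cdot 5 = 800$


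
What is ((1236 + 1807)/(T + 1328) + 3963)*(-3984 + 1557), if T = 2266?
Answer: -11525066585/1198 ≈ -9.6203e+6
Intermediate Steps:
((1236 + 1807)/(T + 1328) + 3963)*(-3984 + 1557) = ((1236 + 1807)/(2266 + 1328) + 3963)*(-3984 + 1557) = (3043/3594 + 3963)*(-2427) = (14246065/3594)*(-2427) = -11525066585/1198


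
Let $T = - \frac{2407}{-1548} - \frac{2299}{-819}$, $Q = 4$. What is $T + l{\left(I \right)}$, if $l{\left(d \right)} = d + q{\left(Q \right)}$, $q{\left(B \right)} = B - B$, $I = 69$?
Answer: $\frac{10334357}{140868} \approx 73.362$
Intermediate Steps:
$q{\left(B \right)} = 0$
$l{\left(d \right)} = d$ ($l{\left(d \right)} = d + 0 = d$)
$T = \frac{614465}{140868}$ ($T = \left(-2407\right) \left(- \frac{1}{1548}\right) - - \frac{2299}{819} = \frac{2407}{1548} + \frac{2299}{819} = \frac{614465}{140868} \approx 4.362$)
$T + l{\left(I \right)} = \frac{614465}{140868} + 69 = \frac{10334357}{140868}$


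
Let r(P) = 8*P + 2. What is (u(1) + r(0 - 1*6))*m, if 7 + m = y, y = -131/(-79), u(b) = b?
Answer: 18990/79 ≈ 240.38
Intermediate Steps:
r(P) = 2 + 8*P
y = 131/79 (y = -131*(-1/79) = 131/79 ≈ 1.6582)
m = -422/79 (m = -7 + 131/79 = -422/79 ≈ -5.3418)
(u(1) + r(0 - 1*6))*m = (1 + (2 + 8*(0 - 1*6)))*(-422/79) = (1 + (2 + 8*(0 - 6)))*(-422/79) = (1 + (2 + 8*(-6)))*(-422/79) = (1 + (2 - 48))*(-422/79) = (1 - 46)*(-422/79) = -45*(-422/79) = 18990/79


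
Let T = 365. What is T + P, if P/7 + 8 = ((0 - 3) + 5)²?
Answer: 337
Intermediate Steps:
P = -28 (P = -56 + 7*((0 - 3) + 5)² = -56 + 7*(-3 + 5)² = -56 + 7*2² = -56 + 7*4 = -56 + 28 = -28)
T + P = 365 - 28 = 337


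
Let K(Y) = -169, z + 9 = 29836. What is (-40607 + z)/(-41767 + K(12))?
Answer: 2695/10484 ≈ 0.25706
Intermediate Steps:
z = 29827 (z = -9 + 29836 = 29827)
(-40607 + z)/(-41767 + K(12)) = (-40607 + 29827)/(-41767 - 169) = -10780/(-41936) = -10780*(-1/41936) = 2695/10484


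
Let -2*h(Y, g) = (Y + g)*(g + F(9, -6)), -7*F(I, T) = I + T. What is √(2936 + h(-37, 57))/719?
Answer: 4*√7259/5033 ≈ 0.067713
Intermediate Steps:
F(I, T) = -I/7 - T/7 (F(I, T) = -(I + T)/7 = -I/7 - T/7)
h(Y, g) = -(-3/7 + g)*(Y + g)/2 (h(Y, g) = -(Y + g)*(g + (-⅐*9 - ⅐*(-6)))/2 = -(Y + g)*(g + (-9/7 + 6/7))/2 = -(Y + g)*(g - 3/7)/2 = -(Y + g)*(-3/7 + g)/2 = -(-3/7 + g)*(Y + g)/2)
√(2936 + h(-37, 57))/719 = √(2936 + (-½*57² + (3/14)*(-37) + (3/14)*57 - ½*(-37)*57))/719 = √(2936 + (-½*3249 - 111/14 + 171/14 + 2109/2))*(1/719) = √(2936 + (-3249/2 - 111/14 + 171/14 + 2109/2))*(1/719) = √(2936 - 3960/7)*(1/719) = √(16592/7)*(1/719) = (4*√7259/7)*(1/719) = 4*√7259/5033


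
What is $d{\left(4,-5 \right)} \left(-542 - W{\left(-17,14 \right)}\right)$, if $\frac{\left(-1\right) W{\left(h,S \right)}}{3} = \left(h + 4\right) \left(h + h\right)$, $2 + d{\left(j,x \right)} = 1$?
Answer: $-784$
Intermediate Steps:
$d{\left(j,x \right)} = -1$ ($d{\left(j,x \right)} = -2 + 1 = -1$)
$W{\left(h,S \right)} = - 6 h \left(4 + h\right)$ ($W{\left(h,S \right)} = - 3 \left(h + 4\right) \left(h + h\right) = - 3 \left(4 + h\right) 2 h = - 3 \cdot 2 h \left(4 + h\right) = - 6 h \left(4 + h\right)$)
$d{\left(4,-5 \right)} \left(-542 - W{\left(-17,14 \right)}\right) = - (-542 - \left(-6\right) \left(-17\right) \left(4 - 17\right)) = - (-542 - \left(-6\right) \left(-17\right) \left(-13\right)) = - (-542 - -1326) = - (-542 + 1326) = \left(-1\right) 784 = -784$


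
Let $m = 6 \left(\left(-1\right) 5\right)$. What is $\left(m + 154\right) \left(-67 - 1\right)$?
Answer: $-8432$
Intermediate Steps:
$m = -30$ ($m = 6 \left(-5\right) = -30$)
$\left(m + 154\right) \left(-67 - 1\right) = \left(-30 + 154\right) \left(-67 - 1\right) = 124 \left(-67 - 1\right) = 124 \left(-68\right) = -8432$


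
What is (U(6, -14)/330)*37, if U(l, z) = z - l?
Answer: -74/33 ≈ -2.2424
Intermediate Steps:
(U(6, -14)/330)*37 = ((-14 - 1*6)/330)*37 = ((-14 - 6)*(1/330))*37 = -20*1/330*37 = -2/33*37 = -74/33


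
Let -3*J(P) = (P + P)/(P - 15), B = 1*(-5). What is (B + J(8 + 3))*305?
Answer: -5795/6 ≈ -965.83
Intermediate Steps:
B = -5
J(P) = -2*P/(3*(-15 + P)) (J(P) = -(P + P)/(3*(P - 15)) = -2*P/(3*(-15 + P)))
(B + J(8 + 3))*305 = (-5 - 2*(8 + 3)/(-45 + 3*(8 + 3)))*305 = (-5 - 2*11/(-45 + 3*11))*305 = (-5 - 2*11/(-45 + 33))*305 = (-5 - 2*11/(-12))*305 = (-5 - 2*11*(-1/12))*305 = (-5 + 11/6)*305 = -19/6*305 = -5795/6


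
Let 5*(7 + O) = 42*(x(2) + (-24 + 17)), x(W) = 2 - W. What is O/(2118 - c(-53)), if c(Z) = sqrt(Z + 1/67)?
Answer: -23343537/751401145 - 329*I*sqrt(9514)/300560458 ≈ -0.031067 - 0.00010677*I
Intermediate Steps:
c(Z) = sqrt(1/67 + Z) (c(Z) = sqrt(Z + 1/67) = sqrt(1/67 + Z))
O = -329/5 (O = -7 + (42*((2 - 1*2) + (-24 + 17)))/5 = -7 + (42*((2 - 2) - 7))/5 = -7 + (42*(0 - 7))/5 = -7 + (42*(-7))/5 = -7 + (1/5)*(-294) = -7 - 294/5 = -329/5 ≈ -65.800)
O/(2118 - c(-53)) = -329/(5*(2118 - sqrt(67 + 4489*(-53))/67)) = -329/(5*(2118 - sqrt(67 - 237917)/67)) = -329/(5*(2118 - sqrt(-237850)/67)) = -329/(5*(2118 - 5*I*sqrt(9514)/67))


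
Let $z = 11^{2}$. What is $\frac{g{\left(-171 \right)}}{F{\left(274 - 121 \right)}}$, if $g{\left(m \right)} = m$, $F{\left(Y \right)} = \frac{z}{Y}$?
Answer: $- \frac{26163}{121} \approx -216.22$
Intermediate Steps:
$z = 121$
$F{\left(Y \right)} = \frac{121}{Y}$
$\frac{g{\left(-171 \right)}}{F{\left(274 - 121 \right)}} = - \frac{171}{121 \frac{1}{274 - 121}} = - \frac{171}{121 \cdot \frac{1}{153}} = - \frac{171}{\frac{121}{153}} = \left(-171\right) \frac{153}{121} = - \frac{26163}{121}$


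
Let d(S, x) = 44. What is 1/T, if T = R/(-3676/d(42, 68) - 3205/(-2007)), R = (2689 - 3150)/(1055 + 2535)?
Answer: 6494949020/10177497 ≈ 638.17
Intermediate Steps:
R = -461/3590 ≈ -0.12841
T = 10177497/6494949020 (T = -461/(3590*(-3676/44 - 3205/(-2007))) = -461/(3590*(-3676*1/44 - 3205*(-1/2007))) = -461/(3590*(-919/11 + 3205/2007)) = -461/(3590*(-1809178/22077)) = -461/3590*(-22077/1809178) = 10177497/6494949020 ≈ 0.0015670)
1/T = 1/(10177497/6494949020) = 6494949020/10177497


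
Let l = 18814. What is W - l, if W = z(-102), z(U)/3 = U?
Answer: -19120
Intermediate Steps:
z(U) = 3*U
W = -306 (W = 3*(-102) = -306)
W - l = -306 - 1*18814 = -306 - 18814 = -19120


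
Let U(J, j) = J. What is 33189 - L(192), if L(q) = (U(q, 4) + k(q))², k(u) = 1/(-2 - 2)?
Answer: -57265/16 ≈ -3579.1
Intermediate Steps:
k(u) = -¼ (k(u) = 1/(-4) = -¼)
L(q) = (-¼ + q)² (L(q) = (q - ¼)² = (-¼ + q)²)
33189 - L(192) = 33189 - (-1 + 4*192)²/16 = 33189 - (-1 + 768)²/16 = 33189 - 767²/16 = 33189 - 588289/16 = -57265/16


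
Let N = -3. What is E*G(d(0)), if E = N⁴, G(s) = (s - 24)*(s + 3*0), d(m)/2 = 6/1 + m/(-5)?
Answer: -11664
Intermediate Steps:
d(m) = 12 - 2*m/5 (d(m) = 2*(6/1 + m/(-5)) = 2*(6*1 + m*(-⅕)) = 2*(6 - m/5) = 12 - 2*m/5)
G(s) = s*(-24 + s) (G(s) = (-24 + s)*(s + 0) = (-24 + s)*s = s*(-24 + s))
E = 81 (E = (-3)⁴ = 81)
E*G(d(0)) = 81*((12 - ⅖*0)*(-24 + (12 - ⅖*0))) = 81*((12 + 0)*(-24 + (12 + 0))) = 81*(12*(-24 + 12)) = 81*(12*(-12)) = 81*(-144) = -11664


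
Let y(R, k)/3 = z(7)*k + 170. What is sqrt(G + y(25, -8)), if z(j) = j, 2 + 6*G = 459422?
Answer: 4*sqrt(4807) ≈ 277.33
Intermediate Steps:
G = 76570 (G = -1/3 + (1/6)*459422 = -1/3 + 229711/3 = 76570)
y(R, k) = 510 + 21*k (y(R, k) = 3*(7*k + 170) = 3*(170 + 7*k) = 510 + 21*k)
sqrt(G + y(25, -8)) = sqrt(76570 + (510 + 21*(-8))) = sqrt(76570 + (510 - 168)) = sqrt(76570 + 342) = sqrt(76912) = 4*sqrt(4807)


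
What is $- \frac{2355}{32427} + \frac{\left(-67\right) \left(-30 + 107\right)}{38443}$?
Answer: $- \frac{85941386}{415530387} \approx -0.20682$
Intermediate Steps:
$- \frac{2355}{32427} + \frac{\left(-67\right) \left(-30 + 107\right)}{38443} = \left(-2355\right) \frac{1}{32427} + \left(-67\right) 77 \cdot \frac{1}{38443} = - \frac{785}{10809} - \frac{5159}{38443} = - \frac{85941386}{415530387}$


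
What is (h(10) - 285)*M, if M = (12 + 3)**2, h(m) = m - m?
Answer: -64125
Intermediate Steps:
h(m) = 0
M = 225 (M = 15**2 = 225)
(h(10) - 285)*M = (0 - 285)*225 = -285*225 = -64125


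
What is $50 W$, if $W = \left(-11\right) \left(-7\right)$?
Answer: $3850$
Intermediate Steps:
$W = 77$
$50 W = 50 \cdot 77 = 3850$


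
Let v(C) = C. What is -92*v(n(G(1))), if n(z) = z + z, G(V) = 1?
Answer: -184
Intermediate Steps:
n(z) = 2*z
-92*v(n(G(1))) = -184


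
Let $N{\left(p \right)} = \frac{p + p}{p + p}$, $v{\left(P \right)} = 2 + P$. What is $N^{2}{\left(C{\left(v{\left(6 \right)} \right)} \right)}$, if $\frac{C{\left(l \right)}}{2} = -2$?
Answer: $1$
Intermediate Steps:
$C{\left(l \right)} = -4$ ($C{\left(l \right)} = 2 \left(-2\right) = -4$)
$N{\left(p \right)} = 1$ ($N{\left(p \right)} = \frac{2 p}{2 p} = 2 p \frac{1}{2 p} = 1$)
$N^{2}{\left(C{\left(v{\left(6 \right)} \right)} \right)} = 1^{2} = 1$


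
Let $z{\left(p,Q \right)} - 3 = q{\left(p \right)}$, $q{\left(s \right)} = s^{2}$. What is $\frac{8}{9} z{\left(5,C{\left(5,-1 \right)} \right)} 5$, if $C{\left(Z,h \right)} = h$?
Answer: $\frac{1120}{9} \approx 124.44$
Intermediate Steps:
$z{\left(p,Q \right)} = 3 + p^{2}$
$\frac{8}{9} z{\left(5,C{\left(5,-1 \right)} \right)} 5 = \frac{8}{9} \left(3 + 5^{2}\right) 5 = 8 \cdot \frac{1}{9} \left(3 + 25\right) 5 = \frac{8}{9} \cdot 28 \cdot 5 = \frac{224}{9} \cdot 5 = \frac{1120}{9}$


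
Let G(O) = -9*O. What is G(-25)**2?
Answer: 50625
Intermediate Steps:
G(-25)**2 = (-9*(-25))**2 = 225**2 = 50625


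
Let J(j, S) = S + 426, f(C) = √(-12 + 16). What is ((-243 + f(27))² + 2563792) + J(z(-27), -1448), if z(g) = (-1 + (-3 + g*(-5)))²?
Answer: 2620851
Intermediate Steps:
z(g) = (-4 - 5*g)² (z(g) = (-1 + (-3 - 5*g))² = (-4 - 5*g)²)
f(C) = 2 (f(C) = √4 = 2)
J(j, S) = 426 + S
((-243 + f(27))² + 2563792) + J(z(-27), -1448) = ((-243 + 2)² + 2563792) + (426 - 1448) = ((-241)² + 2563792) - 1022 = (58081 + 2563792) - 1022 = 2621873 - 1022 = 2620851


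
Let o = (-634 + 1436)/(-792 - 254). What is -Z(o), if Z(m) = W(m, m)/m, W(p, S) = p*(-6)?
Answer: 6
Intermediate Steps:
W(p, S) = -6*p
o = -401/523 (o = 802/(-1046) = 802*(-1/1046) = -401/523 ≈ -0.76673)
Z(m) = -6 (Z(m) = (-6*m)/m = -6)
-Z(o) = -1*(-6) = 6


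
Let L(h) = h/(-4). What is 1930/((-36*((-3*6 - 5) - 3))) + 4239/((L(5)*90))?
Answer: -416731/11700 ≈ -35.618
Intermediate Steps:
L(h) = -h/4 (L(h) = h*(-1/4) = -h/4)
1930/((-36*((-3*6 - 5) - 3))) + 4239/((L(5)*90)) = 1930/((-36*((-3*6 - 5) - 3))) + 4239/((-1/4*5*90)) = 1930/((-36*((-18 - 5) - 3))) + 4239/((-5/4*90)) = 1930/((-36*(-23 - 3))) + 4239/(-225/2) = 1930/((-36*(-26))) + 4239*(-2/225) = 1930/((-9*(-104))) - 942/25 = 1930/936 - 942/25 = 1930*(1/936) - 942/25 = 965/468 - 942/25 = -416731/11700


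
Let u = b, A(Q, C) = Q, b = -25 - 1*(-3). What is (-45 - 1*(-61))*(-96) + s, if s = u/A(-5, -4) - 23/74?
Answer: -566807/370 ≈ -1531.9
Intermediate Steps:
b = -22 (b = -25 + 3 = -22)
u = -22
s = 1513/370 (s = -22/(-5) - 23/74 = -22*(-⅕) - 23*1/74 = 22/5 - 23/74 = 1513/370 ≈ 4.0892)
(-45 - 1*(-61))*(-96) + s = (-45 - 1*(-61))*(-96) + 1513/370 = (-45 + 61)*(-96) + 1513/370 = 16*(-96) + 1513/370 = -1536 + 1513/370 = -566807/370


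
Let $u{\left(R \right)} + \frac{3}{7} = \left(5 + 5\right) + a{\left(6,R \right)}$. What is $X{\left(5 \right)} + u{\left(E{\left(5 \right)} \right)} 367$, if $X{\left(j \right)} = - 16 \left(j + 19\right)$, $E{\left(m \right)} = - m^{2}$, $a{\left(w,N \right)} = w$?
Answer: $\frac{37315}{7} \approx 5330.7$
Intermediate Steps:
$u{\left(R \right)} = \frac{109}{7}$ ($u{\left(R \right)} = - \frac{3}{7} + \left(\left(5 + 5\right) + 6\right) = - \frac{3}{7} + \left(10 + 6\right) = - \frac{3}{7} + 16 = \frac{109}{7}$)
$X{\left(j \right)} = -304 - 16 j$ ($X{\left(j \right)} = - 16 \left(19 + j\right) = -304 - 16 j$)
$X{\left(5 \right)} + u{\left(E{\left(5 \right)} \right)} 367 = \left(-304 - 80\right) + \frac{109}{7} \cdot 367 = \left(-304 - 80\right) + \frac{40003}{7} = -384 + \frac{40003}{7} = \frac{37315}{7}$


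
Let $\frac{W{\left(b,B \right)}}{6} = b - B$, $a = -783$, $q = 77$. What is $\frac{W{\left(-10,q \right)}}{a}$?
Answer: $\frac{2}{3} \approx 0.66667$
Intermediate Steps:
$W{\left(b,B \right)} = - 6 B + 6 b$ ($W{\left(b,B \right)} = 6 \left(b - B\right) = - 6 B + 6 b$)
$\frac{W{\left(-10,q \right)}}{a} = \frac{\left(-6\right) 77 + 6 \left(-10\right)}{-783} = \left(-462 - 60\right) \left(- \frac{1}{783}\right) = \left(-522\right) \left(- \frac{1}{783}\right) = \frac{2}{3}$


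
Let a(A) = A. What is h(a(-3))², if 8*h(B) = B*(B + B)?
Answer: 81/16 ≈ 5.0625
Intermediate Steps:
h(B) = B²/4 (h(B) = (B*(B + B))/8 = (B*(2*B))/8 = (2*B²)/8 = B²/4)
h(a(-3))² = ((¼)*(-3)²)² = ((¼)*9)² = (9/4)² = 81/16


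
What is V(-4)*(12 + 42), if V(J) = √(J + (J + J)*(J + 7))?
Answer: 108*I*√7 ≈ 285.74*I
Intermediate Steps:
V(J) = √(J + 2*J*(7 + J)) (V(J) = √(J + (2*J)*(7 + J)) = √(J + 2*J*(7 + J)))
V(-4)*(12 + 42) = √(-4*(15 + 2*(-4)))*(12 + 42) = √(-4*(15 - 8))*54 = √(-4*7)*54 = √(-28)*54 = (2*I*√7)*54 = 108*I*√7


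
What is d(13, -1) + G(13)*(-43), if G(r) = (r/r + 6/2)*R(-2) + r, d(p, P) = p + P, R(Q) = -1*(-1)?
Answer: -719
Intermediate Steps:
R(Q) = 1
d(p, P) = P + p
G(r) = 4 + r (G(r) = (r/r + 6/2)*1 + r = (1 + 6*(½))*1 + r = (1 + 3)*1 + r = 4*1 + r = 4 + r)
d(13, -1) + G(13)*(-43) = (-1 + 13) + (4 + 13)*(-43) = 12 + 17*(-43) = 12 - 731 = -719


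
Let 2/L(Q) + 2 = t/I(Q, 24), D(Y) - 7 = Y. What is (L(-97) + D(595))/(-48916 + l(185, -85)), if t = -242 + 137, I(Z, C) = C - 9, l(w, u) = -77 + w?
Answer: -677/54909 ≈ -0.012329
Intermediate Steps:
D(Y) = 7 + Y
I(Z, C) = -9 + C
t = -105
L(Q) = -2/9 (L(Q) = 2/(-2 - 105/(-9 + 24)) = 2/(-2 - 105/15) = 2/(-2 - 105*1/15) = 2/(-2 - 7) = 2/(-9) = 2*(-1/9) = -2/9)
(L(-97) + D(595))/(-48916 + l(185, -85)) = (-2/9 + (7 + 595))/(-48916 + (-77 + 185)) = (-2/9 + 602)/(-48916 + 108) = (5416/9)/(-48808) = (5416/9)*(-1/48808) = -677/54909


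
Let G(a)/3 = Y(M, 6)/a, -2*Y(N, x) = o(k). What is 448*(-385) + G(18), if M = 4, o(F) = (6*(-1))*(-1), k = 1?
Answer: -344961/2 ≈ -1.7248e+5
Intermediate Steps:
o(F) = 6 (o(F) = -6*(-1) = 6)
Y(N, x) = -3 (Y(N, x) = -½*6 = -3)
G(a) = -9/a (G(a) = 3*(-3/a) = -9/a)
448*(-385) + G(18) = 448*(-385) - 9/18 = -172480 - 9*1/18 = -172480 - ½ = -344961/2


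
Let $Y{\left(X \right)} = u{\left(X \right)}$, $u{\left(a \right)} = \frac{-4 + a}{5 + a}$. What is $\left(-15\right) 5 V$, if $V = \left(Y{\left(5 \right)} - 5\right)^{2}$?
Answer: $- \frac{7203}{4} \approx -1800.8$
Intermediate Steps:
$u{\left(a \right)} = \frac{-4 + a}{5 + a}$
$Y{\left(X \right)} = \frac{-4 + X}{5 + X}$
$V = \frac{2401}{100}$ ($V = \left(\frac{-4 + 5}{5 + 5} - 5\right)^{2} = \left(\frac{1}{10} \cdot 1 - 5\right)^{2} = \left(\frac{1}{10} - 5\right)^{2} = \left(- \frac{49}{10}\right)^{2} = \frac{2401}{100} \approx 24.01$)
$\left(-15\right) 5 V = \left(-15\right) 5 \cdot \frac{2401}{100} = \left(-75\right) \frac{2401}{100} = - \frac{7203}{4}$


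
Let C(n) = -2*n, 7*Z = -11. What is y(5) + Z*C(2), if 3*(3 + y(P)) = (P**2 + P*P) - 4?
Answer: 391/21 ≈ 18.619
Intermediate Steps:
Z = -11/7 (Z = (1/7)*(-11) = -11/7 ≈ -1.5714)
y(P) = -13/3 + 2*P**2/3 (y(P) = -3 + ((P**2 + P*P) - 4)/3 = -3 + ((P**2 + P**2) - 4)/3 = -3 + (2*P**2 - 4)/3 = -3 + (-4 + 2*P**2)/3 = -3 + (-4/3 + 2*P**2/3) = -13/3 + 2*P**2/3)
y(5) + Z*C(2) = (-13/3 + (2/3)*5**2) - (-22)*2/7 = (-13/3 + (2/3)*25) - 11/7*(-4) = (-13/3 + 50/3) + 44/7 = 37/3 + 44/7 = 391/21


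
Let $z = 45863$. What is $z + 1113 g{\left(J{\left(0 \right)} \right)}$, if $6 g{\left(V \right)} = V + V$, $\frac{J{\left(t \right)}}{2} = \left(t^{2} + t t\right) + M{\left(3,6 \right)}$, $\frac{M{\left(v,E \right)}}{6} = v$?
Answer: $59219$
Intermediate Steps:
$M{\left(v,E \right)} = 6 v$
$J{\left(t \right)} = 36 + 4 t^{2}$ ($J{\left(t \right)} = 2 \left(\left(t^{2} + t t\right) + 6 \cdot 3\right) = 2 \left(\left(t^{2} + t^{2}\right) + 18\right) = 2 \left(2 t^{2} + 18\right) = 2 \left(18 + 2 t^{2}\right) = 36 + 4 t^{2}$)
$g{\left(V \right)} = \frac{V}{3}$ ($g{\left(V \right)} = \frac{V + V}{6} = \frac{2 V}{6} = \frac{V}{3}$)
$z + 1113 g{\left(J{\left(0 \right)} \right)} = 45863 + 1113 \frac{36 + 4 \cdot 0^{2}}{3} = 45863 + 1113 \frac{36 + 4 \cdot 0}{3} = 45863 + 1113 \frac{36 + 0}{3} = 45863 + 1113 \cdot \frac{1}{3} \cdot 36 = 45863 + 1113 \cdot 12 = 45863 + 13356 = 59219$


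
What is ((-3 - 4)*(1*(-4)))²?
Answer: 784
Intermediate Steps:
((-3 - 4)*(1*(-4)))² = (-7*(-4))² = 28² = 784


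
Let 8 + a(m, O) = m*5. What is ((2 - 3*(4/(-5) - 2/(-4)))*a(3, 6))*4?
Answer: 406/5 ≈ 81.200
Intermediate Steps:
a(m, O) = -8 + 5*m (a(m, O) = -8 + m*5 = -8 + 5*m)
((2 - 3*(4/(-5) - 2/(-4)))*a(3, 6))*4 = ((2 - 3*(4/(-5) - 2/(-4)))*(-8 + 5*3))*4 = ((2 - 3*(4*(-⅕) - 2*(-¼)))*(-8 + 15))*4 = ((2 - 3*(-⅘ + ½))*7)*4 = ((2 - 3*(-3/10))*7)*4 = ((2 + 9/10)*7)*4 = ((29/10)*7)*4 = (203/10)*4 = 406/5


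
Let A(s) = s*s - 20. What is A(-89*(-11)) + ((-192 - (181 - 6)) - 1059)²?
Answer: 2991897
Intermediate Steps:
A(s) = -20 + s² (A(s) = s² - 20 = -20 + s²)
A(-89*(-11)) + ((-192 - (181 - 6)) - 1059)² = (-20 + (-89*(-11))²) + ((-192 - (181 - 6)) - 1059)² = (-20 + 979²) + ((-192 - 1*175) - 1059)² = (-20 + 958441) + ((-192 - 175) - 1059)² = 958421 + (-367 - 1059)² = 958421 + (-1426)² = 958421 + 2033476 = 2991897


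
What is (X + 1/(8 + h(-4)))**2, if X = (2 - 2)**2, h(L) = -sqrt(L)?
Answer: (4 + I)**2/1156 ≈ 0.012976 + 0.0069204*I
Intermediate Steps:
X = 0 (X = 0**2 = 0)
(X + 1/(8 + h(-4)))**2 = (0 + 1/(8 - sqrt(-4)))**2 = (0 + 1/(8 - 2*I))**2 = (0 + (8 + 2*I)/68)**2 = ((8 + 2*I)/68)**2 = (8 + 2*I)**2/4624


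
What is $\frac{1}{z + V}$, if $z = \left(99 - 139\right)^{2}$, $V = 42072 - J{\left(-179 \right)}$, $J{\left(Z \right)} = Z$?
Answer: $\frac{1}{43851} \approx 2.2804 \cdot 10^{-5}$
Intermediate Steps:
$V = 42251$ ($V = 42072 - -179 = 42072 + 179 = 42251$)
$z = 1600$ ($z = \left(99 - 139\right)^{2} = \left(-40\right)^{2} = 1600$)
$\frac{1}{z + V} = \frac{1}{1600 + 42251} = \frac{1}{43851}$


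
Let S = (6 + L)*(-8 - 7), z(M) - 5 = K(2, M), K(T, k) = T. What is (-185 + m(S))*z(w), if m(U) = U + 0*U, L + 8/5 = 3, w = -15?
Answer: -2072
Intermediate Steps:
L = 7/5 (L = -8/5 + 3 = 7/5 ≈ 1.4000)
z(M) = 7 (z(M) = 5 + 2 = 7)
S = -111 (S = (6 + 7/5)*(-8 - 7) = (37/5)*(-15) = -111)
m(U) = U (m(U) = U + 0 = U)
(-185 + m(S))*z(w) = (-185 - 111)*7 = -296*7 = -2072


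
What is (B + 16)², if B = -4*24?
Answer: 6400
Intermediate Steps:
B = -96
(B + 16)² = (-96 + 16)² = (-80)² = 6400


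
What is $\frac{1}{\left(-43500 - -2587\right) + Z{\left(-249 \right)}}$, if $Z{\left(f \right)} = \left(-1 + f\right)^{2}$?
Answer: $\frac{1}{21587} \approx 4.6324 \cdot 10^{-5}$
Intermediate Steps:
$\frac{1}{\left(-43500 - -2587\right) + Z{\left(-249 \right)}} = \frac{1}{\left(-43500 - -2587\right) + \left(-1 - 249\right)^{2}} = \frac{1}{\left(-43500 + 2587\right) + \left(-250\right)^{2}} = \frac{1}{-40913 + 62500} = \frac{1}{21587}$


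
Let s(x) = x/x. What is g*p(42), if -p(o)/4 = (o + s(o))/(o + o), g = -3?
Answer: 43/7 ≈ 6.1429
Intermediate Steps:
s(x) = 1
p(o) = -2*(1 + o)/o (p(o) = -4*(o + 1)/(o + o) = -4*(1 + o)/(2*o) = -4*(1 + o)*1/(2*o) = -2*(1 + o)/o)
g*p(42) = -3*(-2 - 2/42) = -3*(-2 - 2*1/42) = -3*(-2 - 1/21) = -3*(-43/21) = 43/7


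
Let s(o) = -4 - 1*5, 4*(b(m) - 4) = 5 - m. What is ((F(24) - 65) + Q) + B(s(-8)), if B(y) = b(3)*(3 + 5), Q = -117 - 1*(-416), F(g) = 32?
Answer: 302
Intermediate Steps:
b(m) = 21/4 - m/4 (b(m) = 4 + (5 - m)/4 = 4 + (5/4 - m/4) = 21/4 - m/4)
Q = 299 (Q = -117 + 416 = 299)
s(o) = -9 (s(o) = -4 - 5 = -9)
B(y) = 36 (B(y) = (21/4 - 1/4*3)*(3 + 5) = (21/4 - 3/4)*8 = (9/2)*8 = 36)
((F(24) - 65) + Q) + B(s(-8)) = ((32 - 65) + 299) + 36 = (-33 + 299) + 36 = 266 + 36 = 302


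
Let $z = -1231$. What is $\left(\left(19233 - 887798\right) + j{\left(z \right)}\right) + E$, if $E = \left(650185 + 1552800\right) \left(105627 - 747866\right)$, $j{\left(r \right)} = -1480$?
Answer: $-1414843753460$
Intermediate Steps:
$E = -1414842883415$ ($E = 2202985 \left(-642239\right) = -1414842883415$)
$\left(\left(19233 - 887798\right) + j{\left(z \right)}\right) + E = \left(\left(19233 - 887798\right) - 1480\right) - 1414842883415 = \left(-868565 - 1480\right) - 1414842883415 = -870045 - 1414842883415 = -1414843753460$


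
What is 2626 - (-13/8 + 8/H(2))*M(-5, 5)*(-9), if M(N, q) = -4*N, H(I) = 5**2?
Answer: 23911/10 ≈ 2391.1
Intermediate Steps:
H(I) = 25
2626 - (-13/8 + 8/H(2))*M(-5, 5)*(-9) = 2626 - (-13/8 + 8/25)*(-4*(-5))*(-9) = 2626 - (-13*1/8 + 8*(1/25))*20*(-9) = 2626 - (-13/8 + 8/25)*20*(-9) = 2626 - (-261/200*20)*(-9) = 2626 - (-261)*(-9)/10 = 2626 - 1*2349/10 = 2626 - 2349/10 = 23911/10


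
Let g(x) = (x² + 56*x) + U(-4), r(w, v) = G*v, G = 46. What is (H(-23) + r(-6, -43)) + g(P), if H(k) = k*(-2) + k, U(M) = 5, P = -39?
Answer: -2613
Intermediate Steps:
r(w, v) = 46*v
H(k) = -k (H(k) = -2*k + k = -k)
g(x) = 5 + x² + 56*x (g(x) = (x² + 56*x) + 5 = 5 + x² + 56*x)
(H(-23) + r(-6, -43)) + g(P) = (-1*(-23) + 46*(-43)) + (5 + (-39)² + 56*(-39)) = (23 - 1978) + (5 + 1521 - 2184) = -1955 - 658 = -2613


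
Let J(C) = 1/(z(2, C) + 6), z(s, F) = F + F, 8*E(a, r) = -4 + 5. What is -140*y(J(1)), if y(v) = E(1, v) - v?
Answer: 0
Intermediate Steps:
E(a, r) = 1/8 (E(a, r) = (-4 + 5)/8 = (1/8)*1 = 1/8)
z(s, F) = 2*F
J(C) = 1/(6 + 2*C) (J(C) = 1/(2*C + 6) = 1/(6 + 2*C))
y(v) = 1/8 - v
-140*y(J(1)) = -140*(1/8 - 1/(2*(3 + 1))) = -140*(1/8 - 1/(2*4)) = -140*(1/8 - 1*1/8) = -140*(1/8 - 1/8) = -140*0 = 0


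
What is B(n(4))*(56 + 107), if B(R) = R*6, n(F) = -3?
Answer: -2934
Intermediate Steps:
B(R) = 6*R
B(n(4))*(56 + 107) = (6*(-3))*(56 + 107) = -18*163 = -2934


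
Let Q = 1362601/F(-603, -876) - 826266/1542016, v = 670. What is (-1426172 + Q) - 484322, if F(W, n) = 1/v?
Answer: 100344727934325/110144 ≈ 9.1103e+8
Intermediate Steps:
F(W, n) = 1/670
Q = 100555157385461/110144 (Q = 1362601/(1/670) - 826266/1542016 = 1362601*670 - 826266*1/1542016 = 912942670 - 59019/110144 = 100555157385461/110144 ≈ 9.1294e+8)
(-1426172 + Q) - 484322 = (-1426172 + 100555157385461/110144) - 484322 = 100398073096693/110144 - 484322 = 100344727934325/110144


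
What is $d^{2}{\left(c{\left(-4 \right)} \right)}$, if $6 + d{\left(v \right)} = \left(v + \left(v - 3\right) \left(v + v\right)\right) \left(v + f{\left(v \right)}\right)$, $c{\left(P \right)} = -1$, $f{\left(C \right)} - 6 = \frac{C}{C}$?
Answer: $1296$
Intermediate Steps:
$f{\left(C \right)} = 7$ ($f{\left(C \right)} = 6 + \frac{C}{C} = 6 + 1 = 7$)
$d{\left(v \right)} = -6 + \left(7 + v\right) \left(v + 2 v \left(-3 + v\right)\right)$ ($d{\left(v \right)} = -6 + \left(v + \left(v - 3\right) \left(v + v\right)\right) \left(v + 7\right) = -6 + \left(v + \left(-3 + v\right) 2 v\right) \left(7 + v\right) = -6 + \left(v + 2 v \left(-3 + v\right)\right) \left(7 + v\right) = -6 + \left(7 + v\right) \left(v + 2 v \left(-3 + v\right)\right)$)
$d^{2}{\left(c{\left(-4 \right)} \right)} = \left(-6 - -35 + 2 \left(-1\right)^{3} + 9 \left(-1\right)^{2}\right)^{2} = \left(-6 + 35 + 2 \left(-1\right) + 9 \cdot 1\right)^{2} = \left(-6 + 35 - 2 + 9\right)^{2} = 36^{2} = 1296$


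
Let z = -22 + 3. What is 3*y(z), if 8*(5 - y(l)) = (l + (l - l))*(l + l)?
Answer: -1023/4 ≈ -255.75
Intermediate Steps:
z = -19
y(l) = 5 - l²/4 (y(l) = 5 - (l + (l - l))*(l + l)/8 = 5 - (l + 0)*2*l/8 = 5 - l*2*l/8 = 5 - l²/4)
3*y(z) = 3*(5 - ¼*(-19)²) = 3*(5 - ¼*361) = 3*(5 - 361/4) = 3*(-341/4) = -1023/4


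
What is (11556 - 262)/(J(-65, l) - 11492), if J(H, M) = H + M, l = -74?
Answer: -11294/11631 ≈ -0.97103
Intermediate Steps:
(11556 - 262)/(J(-65, l) - 11492) = (11556 - 262)/((-65 - 74) - 11492) = 11294/(-139 - 11492) = 11294/(-11631) = 11294*(-1/11631) = -11294/11631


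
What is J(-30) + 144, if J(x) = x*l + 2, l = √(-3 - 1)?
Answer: 146 - 60*I ≈ 146.0 - 60.0*I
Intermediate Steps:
l = 2*I (l = √(-4) = 2*I ≈ 2.0*I)
J(x) = 2 + 2*I*x (J(x) = x*(2*I) + 2 = 2*I*x + 2 = 2 + 2*I*x)
J(-30) + 144 = (2 + 2*I*(-30)) + 144 = (2 - 60*I) + 144 = 146 - 60*I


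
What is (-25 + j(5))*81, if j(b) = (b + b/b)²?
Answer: 891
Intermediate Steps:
j(b) = (1 + b)² (j(b) = (b + 1)² = (1 + b)²)
(-25 + j(5))*81 = (-25 + (1 + 5)²)*81 = (-25 + 6²)*81 = (-25 + 36)*81 = 11*81 = 891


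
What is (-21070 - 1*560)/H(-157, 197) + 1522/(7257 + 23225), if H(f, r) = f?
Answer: 329782307/2392837 ≈ 137.82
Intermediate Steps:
(-21070 - 1*560)/H(-157, 197) + 1522/(7257 + 23225) = (-21070 - 1*560)/(-157) + 1522/(7257 + 23225) = (-21070 - 560)*(-1/157) + 1522/30482 = -21630*(-1/157) + 1522*(1/30482) = 21630/157 + 761/15241 = 329782307/2392837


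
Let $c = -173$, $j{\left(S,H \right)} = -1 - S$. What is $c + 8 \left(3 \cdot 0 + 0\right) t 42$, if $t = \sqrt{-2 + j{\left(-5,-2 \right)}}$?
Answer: $-173$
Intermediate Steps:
$t = \sqrt{2}$ ($t = \sqrt{-2 - -4} = \sqrt{-2 + \left(-1 + 5\right)} = \sqrt{-2 + 4} = \sqrt{2} \approx 1.4142$)
$c + 8 \left(3 \cdot 0 + 0\right) t 42 = -173 + 8 \left(3 \cdot 0 + 0\right) \sqrt{2} \cdot 42 = -173 + 8 \left(0 + 0\right) \sqrt{2} \cdot 42 = -173 + 8 \cdot 0 \sqrt{2} \cdot 42 = -173 + 0 \sqrt{2} \cdot 42 = -173 + 0 \cdot 42 = -173 + 0 = -173$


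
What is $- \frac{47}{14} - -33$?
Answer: $\frac{415}{14} \approx 29.643$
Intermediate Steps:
$- \frac{47}{14} - -33 = \left(-47\right) \frac{1}{14} + 33 = - \frac{47}{14} + 33 = \frac{415}{14}$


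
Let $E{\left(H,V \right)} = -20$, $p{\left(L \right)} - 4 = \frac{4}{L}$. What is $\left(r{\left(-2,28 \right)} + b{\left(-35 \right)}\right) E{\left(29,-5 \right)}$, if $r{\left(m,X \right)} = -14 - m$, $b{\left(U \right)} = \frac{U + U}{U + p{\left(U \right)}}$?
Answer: $\frac{212360}{1089} \approx 195.0$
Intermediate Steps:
$p{\left(L \right)} = 4 + \frac{4}{L}$
$b{\left(U \right)} = \frac{2 U}{4 + U + \frac{4}{U}}$ ($b{\left(U \right)} = \frac{U + U}{U + \left(4 + \frac{4}{U}\right)} = \frac{2 U}{4 + U + \frac{4}{U}}$)
$\left(r{\left(-2,28 \right)} + b{\left(-35 \right)}\right) E{\left(29,-5 \right)} = \left(\left(-14 - -2\right) + \frac{2 \left(-35\right)^{2}}{4 + \left(-35\right)^{2} + 4 \left(-35\right)}\right) \left(-20\right) = \left(\left(-14 + 2\right) + 2 \cdot 1225 \frac{1}{4 + 1225 - 140}\right) \left(-20\right) = \left(-12 + 2 \cdot 1225 \cdot \frac{1}{1089}\right) \left(-20\right) = \left(-12 + \frac{2450}{1089}\right) \left(-20\right) = \left(- \frac{10618}{1089}\right) \left(-20\right) = \frac{212360}{1089}$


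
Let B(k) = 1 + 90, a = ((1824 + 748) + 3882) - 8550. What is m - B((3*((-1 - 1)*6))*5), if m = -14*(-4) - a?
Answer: 2061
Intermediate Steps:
a = -2096 (a = (2572 + 3882) - 8550 = 6454 - 8550 = -2096)
B(k) = 91
m = 2152 (m = -14*(-4) - 1*(-2096) = 56 + 2096 = 2152)
m - B((3*((-1 - 1)*6))*5) = 2152 - 1*91 = 2152 - 91 = 2061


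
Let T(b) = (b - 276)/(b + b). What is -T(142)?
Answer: 67/142 ≈ 0.47183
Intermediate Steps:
T(b) = (-276 + b)/(2*b) (T(b) = (-276 + b)/((2*b)) = (-276 + b)*(1/(2*b)) = (-276 + b)/(2*b))
-T(142) = -(-276 + 142)/(2*142) = -(-134)/(2*142) = -1*(-67/142) = 67/142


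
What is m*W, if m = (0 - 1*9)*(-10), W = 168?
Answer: 15120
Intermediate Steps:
m = 90 (m = (0 - 9)*(-10) = -9*(-10) = 90)
m*W = 90*168 = 15120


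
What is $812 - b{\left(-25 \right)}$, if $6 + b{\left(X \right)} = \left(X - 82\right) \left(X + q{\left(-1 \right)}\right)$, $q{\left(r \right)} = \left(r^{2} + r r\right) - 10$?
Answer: $-2713$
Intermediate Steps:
$q{\left(r \right)} = -10 + 2 r^{2}$ ($q{\left(r \right)} = \left(r^{2} + r^{2}\right) - 10 = 2 r^{2} - 10 = -10 + 2 r^{2}$)
$b{\left(X \right)} = -6 + \left(-82 + X\right) \left(-8 + X\right)$ ($b{\left(X \right)} = -6 + \left(X - 82\right) \left(X - \left(10 - 2 \left(-1\right)^{2}\right)\right) = -6 + \left(-82 + X\right) \left(X + \left(-10 + 2 \cdot 1\right)\right) = -6 + \left(-82 + X\right) \left(X + \left(-10 + 2\right)\right) = -6 + \left(-82 + X\right) \left(X - 8\right) = -6 + \left(-82 + X\right) \left(-8 + X\right)$)
$812 - b{\left(-25 \right)} = 812 - \left(650 + \left(-25\right)^{2} - -2250\right) = 812 - \left(650 + 625 + 2250\right) = 812 - 3525 = -2713$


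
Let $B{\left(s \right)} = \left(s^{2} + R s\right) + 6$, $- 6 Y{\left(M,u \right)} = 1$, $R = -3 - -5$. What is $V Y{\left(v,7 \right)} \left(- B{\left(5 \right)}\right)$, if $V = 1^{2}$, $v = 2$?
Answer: $\frac{41}{6} \approx 6.8333$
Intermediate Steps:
$R = 2$ ($R = -3 + 5 = 2$)
$Y{\left(M,u \right)} = - \frac{1}{6}$ ($Y{\left(M,u \right)} = \left(- \frac{1}{6}\right) 1 = - \frac{1}{6}$)
$B{\left(s \right)} = 6 + s^{2} + 2 s$ ($B{\left(s \right)} = \left(s^{2} + 2 s\right) + 6 = 6 + s^{2} + 2 s$)
$V = 1$
$V Y{\left(v,7 \right)} \left(- B{\left(5 \right)}\right) = 1 \left(- \frac{1}{6}\right) \left(- (6 + 5^{2} + 2 \cdot 5)\right) = - \frac{\left(-1\right) \left(6 + 25 + 10\right)}{6} = - \frac{\left(-1\right) 41}{6} = \left(- \frac{1}{6}\right) \left(-41\right) = \frac{41}{6}$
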